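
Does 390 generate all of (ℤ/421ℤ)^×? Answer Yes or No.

No

φ(421) = 421 − 1 = 420 = 2^2 · 3 · 5 · 7.
It suffices to check that the order of 390 is not a proper divisor of 420: compute 390^(420/q) for q ∈ {2, 3, 5, 7}.
390^210 ≡ 1 (mod 421)  [q = 2: ≡ 1 ✗]
390^140 ≡ 20 (mod 421)  [q = 3: ≢ 1 ✓]
390^84 ≡ 279 (mod 421)  [q = 5: ≢ 1 ✓]
390^60 ≡ 152 (mod 421)  [q = 7: ≢ 1 ✓]
The check at q = 2 fails, so 390 generates a proper subgroup.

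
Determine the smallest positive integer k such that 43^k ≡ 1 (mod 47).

46

ord(43) | φ(47) = 47 − 1 = 46 = 2 · 23.
Divisors of 46: 1, 2, 23, 46.
Compute 43^d (mod 47) for the divisors d until we hit 1:
43^1 ≡ 43
43^2 ≡ 16
43^23 ≡ 46
43^46 ≡ 1
Therefore the multiplicative order of 43 modulo 47 is 46.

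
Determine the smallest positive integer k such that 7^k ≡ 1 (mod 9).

3

The order of 7 must divide φ(9) = φ(3^2) = 3·(3−1) = 6 = 2 · 3.
Divisors of 6: 1, 2, 3, 6.
Test each divisor d:
7^1 ≡ 7 (mod 9)
7^2 ≡ 4 (mod 9)
7^3 ≡ 1 (mod 9) ✓
Therefore the multiplicative order of 7 modulo 9 is 3.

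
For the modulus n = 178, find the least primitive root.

φ(178) = φ(2)·φ(89) = 1·88 = 88 = 2^3 · 11.
Test candidates g = 2, 3, … against the prime factors q ∈ {2, 11} of φ(178): g is a generator iff g^(88/q) ≢ 1 for every such q.
g = 2: gcd(2, 178) = 2 > 1, not a unit — skip.
g = 3: 3^44 ≡ 177; 3^8 ≡ 153 — none is 1, so 3 is a primitive root.
The smallest primitive root modulo 178 is 3.

3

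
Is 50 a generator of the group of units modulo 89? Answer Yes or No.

No

φ(89) = 89 − 1 = 88 = 2^3 · 11.
It suffices to check that the order of 50 is not a proper divisor of 88: compute 50^(88/q) for q ∈ {2, 11}.
50^44 ≡ 1 (mod 89)  [q = 2: ≡ 1 ✗]
50^8 ≡ 2 (mod 89)  [q = 11: ≢ 1 ✓]
50^44 ≡ 1 shows ord(50) | 44, strictly less than φ(89); not a primitive root.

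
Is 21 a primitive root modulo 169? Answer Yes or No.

φ(169) = φ(13^2) = 13·(13−1) = 156 = 2^2 · 3 · 13.
An element g generates (Z/169Z)^× iff g^(156/q) ≢ 1 (mod 169) for each prime q ∈ {2, 3, 13}.
21^78 ≡ 168 (mod 169)  [q = 2: ≢ 1 ✓]
21^52 ≡ 1 (mod 169)  [q = 3: ≡ 1 ✗]
21^12 ≡ 53 (mod 169)  [q = 13: ≢ 1 ✓]
21^52 ≡ 1 shows ord(21) | 52, strictly less than φ(169); not a primitive root.

No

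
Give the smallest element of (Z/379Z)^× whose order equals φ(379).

φ(379) = 379 − 1 = 378 = 2 · 3^3 · 7.
Test candidates g = 2, 3, … against the prime factors q ∈ {2, 3, 7} of φ(379): g is a generator iff g^(378/q) ≢ 1 for every such q.
g = 2: 2^189 ≡ 378; 2^126 ≡ 327; 2^54 ≡ 125 — none is 1, so 2 is a primitive root.
The smallest primitive root modulo 379 is 2.

2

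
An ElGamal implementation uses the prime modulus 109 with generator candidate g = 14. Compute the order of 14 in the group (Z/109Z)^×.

108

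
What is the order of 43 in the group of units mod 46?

The order of 43 must divide φ(46) = φ(2)·φ(23) = 1·22 = 22 = 2 · 11.
Divisors of 22: 1, 2, 11, 22.
Compute 43^d (mod 46) for the divisors d until we hit 1:
43^1 ≡ 43
43^2 ≡ 9
43^11 ≡ 45
43^22 ≡ 1
The smallest such exponent is 22, so the order of 43 is 22.

22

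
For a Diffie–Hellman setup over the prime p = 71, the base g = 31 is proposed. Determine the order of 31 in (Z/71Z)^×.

70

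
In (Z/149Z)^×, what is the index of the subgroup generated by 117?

1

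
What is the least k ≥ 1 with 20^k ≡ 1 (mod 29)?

7

ord(20) | φ(29) = 29 − 1 = 28 = 2^2 · 7.
Divisors of 28: 1, 2, 4, 7, 14, 28.
Check 20^d mod 29 for each divisor in increasing order:
20^1 ≡ 20 (mod 29)
20^2 ≡ 23 (mod 29)
20^4 ≡ 7 (mod 29)
20^7 ≡ 1 (mod 29) ✓
Therefore the multiplicative order of 20 modulo 29 is 7.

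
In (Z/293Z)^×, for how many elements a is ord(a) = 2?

φ(293) = 293 − 1 = 292 = 2^2 · 73.
Since (Z/293Z)^× is cyclic of order 292, the number of elements of order d is φ(d) when d | 292 and 0 otherwise.
2 | 292, and φ(2) = 2 − 1 = 1.

1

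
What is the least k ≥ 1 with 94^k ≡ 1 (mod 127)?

By Lagrange's theorem, ord_127(94) divides φ(127) = 127 − 1 = 126 = 2 · 3^2 · 7.
Divisors of 126: 1, 2, 3, 6, 7, 9, 14, 18, 21, 42, 63, 126.
Test each divisor d:
94^1 ≡ 94
94^2 ≡ 73
94^3 ≡ 4
94^6 ≡ 16
94^7 ≡ 107
94^9 ≡ 64
94^14 ≡ 19
94^18 ≡ 32
94^21 ≡ 1
The smallest such exponent is 21, so the order of 94 is 21.

21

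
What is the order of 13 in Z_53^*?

By Lagrange's theorem, ord_53(13) divides φ(53) = 53 − 1 = 52 = 2^2 · 13.
Divisors of 52: 1, 2, 4, 13, 26, 52.
Check 13^d mod 53 for each divisor in increasing order:
13^1 ≡ 13 (mod 53)
13^2 ≡ 10 (mod 53)
13^4 ≡ 47 (mod 53)
13^13 ≡ 1 (mod 53) ✓
So ord_53(13) = 13.

13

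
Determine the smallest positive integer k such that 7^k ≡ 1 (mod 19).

3

ord(7) | φ(19) = 19 − 1 = 18 = 2 · 3^2.
Divisors of 18: 1, 2, 3, 6, 9, 18.
Test each divisor d:
7^1 ≡ 7 (mod 19)
7^2 ≡ 11 (mod 19)
7^3 ≡ 1 (mod 19) ✓
The smallest such exponent is 3, so the order of 7 is 3.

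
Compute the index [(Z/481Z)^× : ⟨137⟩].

ord(137) | φ(481) = φ(13·37) = (13−1)·(37−1) = 12·36 = 432 = 2^4 · 3^3.
Divisors of 432: 1, 2, 3, 4, 6, 8, 9, 12, 16, 18, 24, 27, 36, 48, 54, 72, 108, 144, 216, 432.
Test each divisor d:
137^1 ≡ 137 (mod 481)
137^2 ≡ 10 (mod 481)
137^3 ≡ 408 (mod 481)
137^4 ≡ 100 (mod 481)
137^6 ≡ 38 (mod 481)
137^8 ≡ 380 (mod 481)
137^9 ≡ 112 (mod 481)
137^12 ≡ 1 (mod 481) ✓
So ord_481(137) = 12, hence |⟨137⟩| = 12.
The index is φ(481) / ord(137) = 432 / 12 = 36.

36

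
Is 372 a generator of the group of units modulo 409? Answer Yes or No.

Yes

φ(409) = 409 − 1 = 408 = 2^3 · 3 · 17.
An element g generates (Z/409Z)^× iff g^(408/q) ≢ 1 (mod 409) for each prime q ∈ {2, 3, 17}.
372^204 ≡ 408 (mod 409)  [q = 2: ≢ 1 ✓]
372^136 ≡ 355 (mod 409)  [q = 3: ≢ 1 ✓]
372^24 ≡ 345 (mod 409)  [q = 17: ≢ 1 ✓]
All checks pass, so 372 has order 408 and is a primitive root modulo 409.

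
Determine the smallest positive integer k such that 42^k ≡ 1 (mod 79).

By Lagrange's theorem, ord_79(42) divides φ(79) = 79 − 1 = 78 = 2 · 3 · 13.
Divisors of 78: 1, 2, 3, 6, 13, 26, 39, 78.
Compute 42^d (mod 79) for the divisors d until we hit 1:
42^1 ≡ 42
42^2 ≡ 26
42^3 ≡ 65
42^6 ≡ 38
42^13 ≡ 55
42^26 ≡ 23
42^39 ≡ 1
Therefore the multiplicative order of 42 modulo 79 is 39.

39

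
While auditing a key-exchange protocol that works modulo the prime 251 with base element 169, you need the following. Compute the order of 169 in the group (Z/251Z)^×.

ord(169) | φ(251) = 251 − 1 = 250 = 2 · 5^3.
Divisors of 250: 1, 2, 5, 10, 25, 50, 125, 250.
Test each divisor d:
169^1 ≡ 169 (mod 251)
169^2 ≡ 198 (mod 251)
169^5 ≡ 80 (mod 251)
169^10 ≡ 125 (mod 251)
169^25 ≡ 20 (mod 251)
169^50 ≡ 149 (mod 251)
169^125 ≡ 1 (mod 251) ✓
Therefore the multiplicative order of 169 modulo 251 is 125.

125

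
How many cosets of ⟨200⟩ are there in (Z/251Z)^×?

5

Since 200 ∈ (Z/251Z)^×, its order divides φ(251) = 251 − 1 = 250 = 2 · 5^3.
Divisors of 250: 1, 2, 5, 10, 25, 50, 125, 250.
Test each divisor d:
200^1 ≡ 200 (mod 251)
200^2 ≡ 91 (mod 251)
200^5 ≡ 102 (mod 251)
200^10 ≡ 113 (mod 251)
200^25 ≡ 250 (mod 251)
200^50 ≡ 1 (mod 251) ✓
So ord_251(200) = 50, hence |⟨200⟩| = 50.
[(Z/251Z)^× : ⟨200⟩] = 250/50 = 5.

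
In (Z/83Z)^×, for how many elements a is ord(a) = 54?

φ(83) = 83 − 1 = 82 = 2 · 41.
In a cyclic group of order 82, there are φ(d) elements of order d for each divisor d of 82, and zero for non-divisors.
Here 82 is not a multiple of 54, so there are no elements of order 54.

0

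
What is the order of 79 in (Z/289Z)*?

ord(79) | φ(289) = φ(17^2) = 17·(17−1) = 272 = 2^4 · 17.
Divisors of 272: 1, 2, 4, 8, 16, 17, 34, 68, 136, 272.
Evaluate successive powers at the divisors of 272:
79^1 ≡ 79
79^2 ≡ 172
79^4 ≡ 106
79^8 ≡ 254
79^16 ≡ 69
79^17 ≡ 249
79^34 ≡ 155
79^68 ≡ 38
79^136 ≡ 288
79^272 ≡ 1
Hence ord(79) = 272.

272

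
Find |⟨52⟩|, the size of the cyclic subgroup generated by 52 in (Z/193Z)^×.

192

ord(52) | φ(193) = 193 − 1 = 192 = 2^6 · 3.
Divisors of 192: 1, 2, 3, 4, 6, 8, 12, 16, 24, 32, 48, 64, 96, 192.
Compute 52^d (mod 193) for the divisors d until we hit 1:
52^1 ≡ 52 (mod 193)
52^2 ≡ 2 (mod 193)
52^3 ≡ 104 (mod 193)
52^4 ≡ 4 (mod 193)
52^6 ≡ 8 (mod 193)
52^8 ≡ 16 (mod 193)
52^12 ≡ 64 (mod 193)
52^16 ≡ 63 (mod 193)
52^24 ≡ 43 (mod 193)
52^32 ≡ 109 (mod 193)
52^48 ≡ 112 (mod 193)
52^64 ≡ 108 (mod 193)
52^96 ≡ 192 (mod 193)
52^192 ≡ 1 (mod 193) ✓
So ord_193(52) = 192.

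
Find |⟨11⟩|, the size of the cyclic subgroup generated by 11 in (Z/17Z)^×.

16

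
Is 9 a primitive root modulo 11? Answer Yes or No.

φ(11) = 11 − 1 = 10 = 2 · 5.
9 is a primitive root mod 11 iff 9^(φ(11)/q) ≢ 1 for every prime q | φ(11), i.e. q ∈ {2, 5}.
9^5 ≡ 1 (mod 11)  [q = 2: ≡ 1 ✗]
9^2 ≡ 4 (mod 11)  [q = 5: ≢ 1 ✓]
The check at q = 2 fails, so 9 generates a proper subgroup.

No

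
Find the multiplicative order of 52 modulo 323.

18

The order of 52 must divide φ(323) = φ(17·19) = (17−1)·(19−1) = 16·18 = 288 = 2^5 · 3^2.
Divisors of 288: 1, 2, 3, 4, 6, 8, 9, 12, 16, 18, 24, 32, 36, 48, 72, 96, 144, 288.
Test each divisor d:
52^1 ≡ 52
52^2 ≡ 120
52^3 ≡ 103
52^4 ≡ 188
52^6 ≡ 273
52^8 ≡ 137
52^9 ≡ 18
52^12 ≡ 239
52^16 ≡ 35
52^18 ≡ 1
Therefore the multiplicative order of 52 modulo 323 is 18.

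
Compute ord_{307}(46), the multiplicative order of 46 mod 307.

By Lagrange's theorem, ord_307(46) divides φ(307) = 307 − 1 = 306 = 2 · 3^2 · 17.
Divisors of 306: 1, 2, 3, 6, 9, 17, 18, 34, 51, 102, 153, 306.
Compute 46^d (mod 307) for the divisors d until we hit 1:
46^1 ≡ 46 (mod 307)
46^2 ≡ 274 (mod 307)
46^3 ≡ 17 (mod 307)
46^6 ≡ 289 (mod 307)
46^9 ≡ 1 (mod 307) ✓
Therefore the multiplicative order of 46 modulo 307 is 9.

9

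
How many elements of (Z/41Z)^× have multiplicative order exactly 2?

1

φ(41) = 41 − 1 = 40 = 2^3 · 5.
In a cyclic group of order 40, there are φ(d) elements of order d for each divisor d of 40, and zero for non-divisors.
2 | 40, and φ(2) = 2 − 1 = 1.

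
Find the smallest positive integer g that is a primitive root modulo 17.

3

φ(17) = 17 − 1 = 16 = 2^4.
Test candidates g = 2, 3, … against the prime factors q ∈ {2} of φ(17): g is a generator iff g^(16/q) ≢ 1 for every such q.
g = 2: 2^8 ≡ 1 — hits 1, so not a primitive root.
g = 3: 3^8 ≡ 16 — none is 1, so 3 is a primitive root.
The smallest primitive root modulo 17 is 3.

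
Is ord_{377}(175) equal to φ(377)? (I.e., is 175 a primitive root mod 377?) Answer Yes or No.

No

377 = 13 · 29 is a product of two distinct odd primes, so (Z/377Z)^× ≅ (Z/13Z)^× × (Z/29Z)^× is not cyclic.
No primitive root modulo 377 exists; in particular 175 is not one.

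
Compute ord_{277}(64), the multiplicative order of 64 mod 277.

46

The order of 64 must divide φ(277) = 277 − 1 = 276 = 2^2 · 3 · 23.
Divisors of 276: 1, 2, 3, 4, 6, 12, 23, 46, 69, 92, 138, 276.
Test each divisor d:
64^1 ≡ 64
64^2 ≡ 218
64^3 ≡ 102
64^4 ≡ 157
64^6 ≡ 155
64^12 ≡ 203
64^23 ≡ 276
64^46 ≡ 1
So ord_277(64) = 46.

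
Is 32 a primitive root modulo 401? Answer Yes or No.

φ(401) = 401 − 1 = 400 = 2^4 · 5^2.
It suffices to check that the order of 32 is not a proper divisor of 400: compute 32^(400/q) for q ∈ {2, 5}.
32^200 ≡ 1 (mod 401)  [q = 2: ≡ 1 ✗]
32^80 ≡ 1 (mod 401)  [q = 5: ≡ 1 ✗]
Since 32^200 ≡ 1, the order of 32 divides 200 < 400, so 32 is not a primitive root.

No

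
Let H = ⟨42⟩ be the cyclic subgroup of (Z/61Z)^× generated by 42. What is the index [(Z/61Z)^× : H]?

Since 42 ∈ (Z/61Z)^×, its order divides φ(61) = 61 − 1 = 60 = 2^2 · 3 · 5.
Divisors of 60: 1, 2, 3, 4, 5, 6, 10, 12, 15, 20, 30, 60.
Test each divisor d:
42^1 ≡ 42 (mod 61)
42^2 ≡ 56 (mod 61)
42^3 ≡ 34 (mod 61)
42^4 ≡ 25 (mod 61)
42^5 ≡ 13 (mod 61)
42^6 ≡ 58 (mod 61)
42^10 ≡ 47 (mod 61)
42^12 ≡ 9 (mod 61)
42^15 ≡ 1 (mod 61) ✓
The order of 42 is 15, so the subgroup it generates has 15 elements.
The index is φ(61) / ord(42) = 60 / 15 = 4.

4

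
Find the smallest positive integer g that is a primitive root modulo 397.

5

φ(397) = 397 − 1 = 396 = 2^2 · 3^2 · 11.
Test candidates g = 2, 3, … against the prime factors q ∈ {2, 3, 11} of φ(397): g is a generator iff g^(396/q) ≢ 1 for every such q.
g = 2: 2^198 ≡ 396; 2^132 ≡ 1 — hits 1, so not a primitive root.
g = 3: 3^198 ≡ 1 — hits 1, so not a primitive root.
g = 4: 4^198 ≡ 1 — hits 1, so not a primitive root.
g = 5: 5^198 ≡ 396; 5^132 ≡ 362; 5^36 ≡ 290 — none is 1, so 5 is a primitive root.
The smallest primitive root modulo 397 is 5.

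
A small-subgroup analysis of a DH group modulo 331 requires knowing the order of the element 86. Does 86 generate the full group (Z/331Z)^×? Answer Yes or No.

Yes

φ(331) = 331 − 1 = 330 = 2 · 3 · 5 · 11.
An element g generates (Z/331Z)^× iff g^(330/q) ≢ 1 (mod 331) for each prime q ∈ {2, 3, 5, 11}.
86^165 ≡ 330 (mod 331)  [q = 2: ≢ 1 ✓]
86^110 ≡ 31 (mod 331)  [q = 3: ≢ 1 ✓]
86^66 ≡ 323 (mod 331)  [q = 5: ≢ 1 ✓]
86^30 ≡ 80 (mod 331)  [q = 11: ≢ 1 ✓]
Every test exponent gives a nontrivial residue, hence 86 generates the full group.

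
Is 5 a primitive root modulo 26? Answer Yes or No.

No

φ(26) = φ(2)·φ(13) = 1·12 = 12 = 2^2 · 3.
Test 5^(12/q) mod 26 for each prime factor q of 12:
5^6 ≡ 25 (mod 26)  [q = 2: ≢ 1 ✓]
5^4 ≡ 1 (mod 26)  [q = 3: ≡ 1 ✗]
The check at q = 3 fails, so 5 generates a proper subgroup.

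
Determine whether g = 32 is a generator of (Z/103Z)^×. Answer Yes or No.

No

φ(103) = 103 − 1 = 102 = 2 · 3 · 17.
An element g generates (Z/103Z)^× iff g^(102/q) ≢ 1 (mod 103) for each prime q ∈ {2, 3, 17}.
32^51 ≡ 1 (mod 103)  [q = 2: ≡ 1 ✗]
32^34 ≡ 56 (mod 103)  [q = 3: ≢ 1 ✓]
32^6 ≡ 93 (mod 103)  [q = 17: ≢ 1 ✓]
32^51 ≡ 1 shows ord(32) | 51, strictly less than φ(103); not a primitive root.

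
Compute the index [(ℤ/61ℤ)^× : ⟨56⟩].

The order of 56 must divide φ(61) = 61 − 1 = 60 = 2^2 · 3 · 5.
Divisors of 60: 1, 2, 3, 4, 5, 6, 10, 12, 15, 20, 30, 60.
Evaluate successive powers at the divisors of 60:
56^1 ≡ 56 (mod 61)
56^2 ≡ 25 (mod 61)
56^3 ≡ 58 (mod 61)
56^4 ≡ 15 (mod 61)
56^5 ≡ 47 (mod 61)
56^6 ≡ 9 (mod 61)
56^10 ≡ 13 (mod 61)
56^12 ≡ 20 (mod 61)
56^15 ≡ 1 (mod 61) ✓
The order of 56 is 15, so the subgroup it generates has 15 elements.
The index is φ(61) / ord(56) = 60 / 15 = 4.

4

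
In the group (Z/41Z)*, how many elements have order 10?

4

φ(41) = 41 − 1 = 40 = 2^3 · 5.
(Z/41Z)^× is cyclic (|G| = 40); a cyclic group of order m has exactly φ(d) elements of each order d | m, and none otherwise.
10 = 2 · 5 divides 40, and φ(10) = 4.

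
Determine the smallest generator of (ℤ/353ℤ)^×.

3

φ(353) = 353 − 1 = 352 = 2^5 · 11.
g is a primitive root iff g^(352/q) ≢ 1 (mod 353) for each prime q ∈ {2, 11}.
g = 2: 2^176 ≡ 1 — hits 1, so not a primitive root.
g = 3: 3^176 ≡ 352; 3^32 ≡ 140 — none is 1, so 3 is a primitive root.
So 3 is the smallest generator of (Z/353Z)^×.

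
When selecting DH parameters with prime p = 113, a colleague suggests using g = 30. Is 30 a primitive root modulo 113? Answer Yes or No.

φ(113) = 113 − 1 = 112 = 2^4 · 7.
An element g generates (Z/113Z)^× iff g^(112/q) ≢ 1 (mod 113) for each prime q ∈ {2, 7}.
30^56 ≡ 1 (mod 113)  [q = 2: ≡ 1 ✗]
30^16 ≡ 109 (mod 113)  [q = 7: ≢ 1 ✓]
30^56 ≡ 1 shows ord(30) | 56, strictly less than φ(113); not a primitive root.

No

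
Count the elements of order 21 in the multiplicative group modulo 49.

12

φ(49) = φ(7^2) = 7·(7−1) = 42 = 2 · 3 · 7.
(Z/49Z)^× is cyclic (|G| = 42); a cyclic group of order m has exactly φ(d) elements of each order d | m, and none otherwise.
21 = 3 · 7 divides 42, and φ(21) = 12.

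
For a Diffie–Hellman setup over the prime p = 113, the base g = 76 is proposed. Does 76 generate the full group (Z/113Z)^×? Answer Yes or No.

Yes

φ(113) = 113 − 1 = 112 = 2^4 · 7.
It suffices to check that the order of 76 is not a proper divisor of 112: compute 76^(112/q) for q ∈ {2, 7}.
76^56 ≡ 112 (mod 113)  [q = 2: ≢ 1 ✓]
76^16 ≡ 106 (mod 113)  [q = 7: ≢ 1 ✓]
All checks pass, so 76 has order 112 and is a primitive root modulo 113.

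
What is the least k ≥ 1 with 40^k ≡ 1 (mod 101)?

100

The order of 40 must divide φ(101) = 101 − 1 = 100 = 2^2 · 5^2.
Divisors of 100: 1, 2, 4, 5, 10, 20, 25, 50, 100.
Check 40^d mod 101 for each divisor in increasing order:
40^1 ≡ 40 (mod 101)
40^2 ≡ 85 (mod 101)
40^4 ≡ 54 (mod 101)
40^5 ≡ 39 (mod 101)
40^10 ≡ 6 (mod 101)
40^20 ≡ 36 (mod 101)
40^25 ≡ 91 (mod 101)
40^50 ≡ 100 (mod 101)
40^100 ≡ 1 (mod 101) ✓
Hence ord(40) = 100.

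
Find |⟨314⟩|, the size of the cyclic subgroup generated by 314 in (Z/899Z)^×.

By Lagrange's theorem, ord_899(314) divides φ(899) = φ(29·31) = (29−1)·(31−1) = 28·30 = 840 = 2^3 · 3 · 5 · 7.
Divisors of 840: 1, 2, 3, 4, 5, 6, 7, 8, 10, 12, 14, 15, 20, 21, 24, 28, 30, 35, 40, 42, 56, 60, 70, 84, 105, 120, 140, 168, 210, 280, 420, 840.
Evaluate successive powers at the divisors of 840:
314^1 ≡ 314 (mod 899)
314^2 ≡ 605 (mod 899)
314^3 ≡ 281 (mod 899)
314^4 ≡ 132 (mod 899)
314^5 ≡ 94 (mod 899)
314^6 ≡ 748 (mod 899)
314^7 ≡ 233 (mod 899)
314^8 ≡ 343 (mod 899)
314^10 ≡ 745 (mod 899)
314^12 ≡ 326 (mod 899)
314^14 ≡ 349 (mod 899)
314^15 ≡ 807 (mod 899)
314^20 ≡ 342 (mod 899)
314^21 ≡ 407 (mod 899)
314^24 ≡ 194 (mod 899)
314^28 ≡ 436 (mod 899)
314^30 ≡ 373 (mod 899)
314^35 ≡ 1 (mod 899) ✓
The smallest such exponent is 35, so the order of 314 is 35.

35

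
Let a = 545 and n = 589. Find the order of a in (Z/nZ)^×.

ord(545) | φ(589) = φ(19·31) = (19−1)·(31−1) = 18·30 = 540 = 2^2 · 3^3 · 5.
Divisors of 540: 1, 2, 3, 4, 5, 6, 9, 10, 12, 15, 18, 20, 27, 30, 36, 45, 54, 60, 90, 108, 135, 180, 270, 540.
Test each divisor d:
545^1 ≡ 545
545^2 ≡ 169
545^3 ≡ 221
545^4 ≡ 289
545^5 ≡ 242
545^6 ≡ 543
545^9 ≡ 436
545^10 ≡ 253
545^12 ≡ 349
545^15 ≡ 559
545^18 ≡ 438
545^20 ≡ 397
545^27 ≡ 132
545^30 ≡ 311
545^36 ≡ 419
545^45 ≡ 94
545^54 ≡ 343
545^60 ≡ 125
545^90 ≡ 1
Therefore the multiplicative order of 545 modulo 589 is 90.

90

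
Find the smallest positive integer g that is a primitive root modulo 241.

7

φ(241) = 241 − 1 = 240 = 2^4 · 3 · 5.
Test candidates g = 2, 3, … against the prime factors q ∈ {2, 3, 5} of φ(241): g is a generator iff g^(240/q) ≢ 1 for every such q.
g = 2: 2^120 ≡ 1 — hits 1, so not a primitive root.
g = 3: 3^120 ≡ 1 — hits 1, so not a primitive root.
g = 4: 4^120 ≡ 1 — hits 1, so not a primitive root.
g = 5: 5^120 ≡ 1 — hits 1, so not a primitive root.
g = 6: 6^120 ≡ 1 — hits 1, so not a primitive root.
g = 7: 7^120 ≡ 240; 7^80 ≡ 15; 7^48 ≡ 91 — none is 1, so 7 is a primitive root.
So 7 is the smallest generator of (Z/241Z)^×.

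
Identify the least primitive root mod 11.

2

φ(11) = 11 − 1 = 10 = 2 · 5.
g is a primitive root iff g^(10/q) ≢ 1 (mod 11) for each prime q ∈ {2, 5}.
g = 2: 2^5 ≡ 10; 2^2 ≡ 4 — none is 1, so 2 is a primitive root.
Hence the least primitive root of 11 is 2.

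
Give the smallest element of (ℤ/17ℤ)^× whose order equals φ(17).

3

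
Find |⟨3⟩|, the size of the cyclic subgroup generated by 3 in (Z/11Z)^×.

Since 3 ∈ (Z/11Z)^×, its order divides φ(11) = 11 − 1 = 10 = 2 · 5.
Divisors of 10: 1, 2, 5, 10.
Check 3^d mod 11 for each divisor in increasing order:
3^1 ≡ 3
3^2 ≡ 9
3^5 ≡ 1
The smallest such exponent is 5, so the order of 3 is 5.

5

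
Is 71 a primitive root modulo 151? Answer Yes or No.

Yes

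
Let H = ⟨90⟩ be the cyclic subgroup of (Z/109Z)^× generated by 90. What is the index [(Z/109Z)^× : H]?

The order of 90 must divide φ(109) = 109 − 1 = 108 = 2^2 · 3^3.
Divisors of 108: 1, 2, 3, 4, 6, 9, 12, 18, 27, 36, 54, 108.
Check 90^d mod 109 for each divisor in increasing order:
90^1 ≡ 90 (mod 109)
90^2 ≡ 34 (mod 109)
90^3 ≡ 8 (mod 109)
90^4 ≡ 66 (mod 109)
90^6 ≡ 64 (mod 109)
90^9 ≡ 76 (mod 109)
90^12 ≡ 63 (mod 109)
90^18 ≡ 108 (mod 109)
90^27 ≡ 33 (mod 109)
90^36 ≡ 1 (mod 109) ✓
Thus |⟨90⟩| = ord(90) = 36.
Index = |(Z/109Z)^×| / |⟨90⟩| = 108 / 36 = 3.

3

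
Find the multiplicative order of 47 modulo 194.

8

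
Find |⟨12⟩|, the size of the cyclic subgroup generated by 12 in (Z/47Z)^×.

23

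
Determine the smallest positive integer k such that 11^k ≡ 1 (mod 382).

ord(11) | φ(382) = φ(2)·φ(191) = 1·190 = 190 = 2 · 5 · 19.
Divisors of 190: 1, 2, 5, 10, 19, 38, 95, 190.
Test each divisor d:
11^1 ≡ 11 (mod 382)
11^2 ≡ 121 (mod 382)
11^5 ≡ 229 (mod 382)
11^10 ≡ 107 (mod 382)
11^19 ≡ 381 (mod 382)
11^38 ≡ 1 (mod 382) ✓
Hence ord(11) = 38.

38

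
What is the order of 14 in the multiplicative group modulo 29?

28

ord(14) | φ(29) = 29 − 1 = 28 = 2^2 · 7.
Divisors of 28: 1, 2, 4, 7, 14, 28.
Evaluate successive powers at the divisors of 28:
14^1 ≡ 14 (mod 29)
14^2 ≡ 22 (mod 29)
14^4 ≡ 20 (mod 29)
14^7 ≡ 12 (mod 29)
14^14 ≡ 28 (mod 29)
14^28 ≡ 1 (mod 29) ✓
Hence ord(14) = 28.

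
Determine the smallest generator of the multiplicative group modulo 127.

3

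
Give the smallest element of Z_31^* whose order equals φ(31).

φ(31) = 31 − 1 = 30 = 2 · 3 · 5.
g is a primitive root iff g^(30/q) ≢ 1 (mod 31) for each prime q ∈ {2, 3, 5}.
g = 2: 2^15 ≡ 1 — hits 1, so not a primitive root.
g = 3: 3^15 ≡ 30; 3^10 ≡ 25; 3^6 ≡ 16 — none is 1, so 3 is a primitive root.
So 3 is the smallest generator of (Z/31Z)^×.

3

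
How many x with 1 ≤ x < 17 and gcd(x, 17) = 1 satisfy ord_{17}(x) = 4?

φ(17) = 17 − 1 = 16 = 2^4.
(Z/17Z)^× is cyclic (|G| = 16); a cyclic group of order m has exactly φ(d) elements of each order d | m, and none otherwise.
4 = 2^2 divides 16, and φ(4) = 2.

2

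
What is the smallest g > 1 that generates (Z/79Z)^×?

3

φ(79) = 79 − 1 = 78 = 2 · 3 · 13.
Test candidates g = 2, 3, … against the prime factors q ∈ {2, 3, 13} of φ(79): g is a generator iff g^(78/q) ≢ 1 for every such q.
g = 2: 2^39 ≡ 1 — hits 1, so not a primitive root.
g = 3: 3^39 ≡ 78; 3^26 ≡ 23; 3^6 ≡ 18 — none is 1, so 3 is a primitive root.
Hence the least primitive root of 79 is 3.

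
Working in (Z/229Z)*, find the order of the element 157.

228

ord(157) | φ(229) = 229 − 1 = 228 = 2^2 · 3 · 19.
Divisors of 228: 1, 2, 3, 4, 6, 12, 19, 38, 57, 76, 114, 228.
Evaluate successive powers at the divisors of 228:
157^1 ≡ 157 (mod 229)
157^2 ≡ 146 (mod 229)
157^3 ≡ 22 (mod 229)
157^4 ≡ 19 (mod 229)
157^6 ≡ 26 (mod 229)
157^12 ≡ 218 (mod 229)
157^19 ≡ 211 (mod 229)
157^38 ≡ 95 (mod 229)
157^57 ≡ 122 (mod 229)
157^76 ≡ 94 (mod 229)
157^114 ≡ 228 (mod 229)
157^228 ≡ 1 (mod 229) ✓
So ord_229(157) = 228.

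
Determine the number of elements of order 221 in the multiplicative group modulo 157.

φ(157) = 157 − 1 = 156 = 2^2 · 3 · 13.
(Z/157Z)^× is cyclic (|G| = 156); a cyclic group of order m has exactly φ(d) elements of each order d | m, and none otherwise.
221 does not divide 156, so no element of (Z/157Z)^× has order 221.

0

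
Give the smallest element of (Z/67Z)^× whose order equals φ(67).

φ(67) = 67 − 1 = 66 = 2 · 3 · 11.
g is a primitive root iff g^(66/q) ≢ 1 (mod 67) for each prime q ∈ {2, 3, 11}.
g = 2: 2^33 ≡ 66; 2^22 ≡ 37; 2^6 ≡ 64 — none is 1, so 2 is a primitive root.
Hence the least primitive root of 67 is 2.

2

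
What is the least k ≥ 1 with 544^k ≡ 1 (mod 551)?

Since 544 ∈ (Z/551Z)^×, its order divides φ(551) = φ(19·29) = (19−1)·(29−1) = 18·28 = 504 = 2^3 · 3^2 · 7.
Divisors of 504: 1, 2, 3, 4, 6, 7, 8, 9, 12, 14, 18, 21, 24, 28, 36, 42, 56, 63, 72, 84, 126, 168, 252, 504.
Evaluate successive powers at the divisors of 504:
544^1 ≡ 544 (mod 551)
544^2 ≡ 49 (mod 551)
544^3 ≡ 208 (mod 551)
544^4 ≡ 197 (mod 551)
544^6 ≡ 286 (mod 551)
544^7 ≡ 202 (mod 551)
544^8 ≡ 239 (mod 551)
544^9 ≡ 531 (mod 551)
544^12 ≡ 248 (mod 551)
544^14 ≡ 30 (mod 551)
544^18 ≡ 400 (mod 551)
544^21 ≡ 550 (mod 551)
544^24 ≡ 343 (mod 551)
544^28 ≡ 349 (mod 551)
544^36 ≡ 210 (mod 551)
544^42 ≡ 1 (mod 551) ✓
Hence ord(544) = 42.

42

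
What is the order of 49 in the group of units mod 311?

ord(49) | φ(311) = 311 − 1 = 310 = 2 · 5 · 31.
Divisors of 310: 1, 2, 5, 10, 31, 62, 155, 310.
Check 49^d mod 311 for each divisor in increasing order:
49^1 ≡ 49 (mod 311)
49^2 ≡ 224 (mod 311)
49^5 ≡ 169 (mod 311)
49^10 ≡ 260 (mod 311)
49^31 ≡ 1 (mod 311) ✓
The smallest such exponent is 31, so the order of 49 is 31.

31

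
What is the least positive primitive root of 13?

2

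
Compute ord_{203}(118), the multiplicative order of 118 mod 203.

By Lagrange's theorem, ord_203(118) divides φ(203) = φ(7·29) = (7−1)·(29−1) = 6·28 = 168 = 2^3 · 3 · 7.
Divisors of 168: 1, 2, 3, 4, 6, 7, 8, 12, 14, 21, 24, 28, 42, 56, 84, 168.
Test each divisor d:
118^1 ≡ 118
118^2 ≡ 120
118^3 ≡ 153
118^4 ≡ 190
118^6 ≡ 64
118^7 ≡ 41
118^8 ≡ 169
118^12 ≡ 36
118^14 ≡ 57
118^21 ≡ 104
118^24 ≡ 78
118^28 ≡ 1
Hence ord(118) = 28.

28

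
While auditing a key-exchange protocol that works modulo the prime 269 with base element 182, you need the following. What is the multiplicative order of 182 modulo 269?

134

By Lagrange's theorem, ord_269(182) divides φ(269) = 269 − 1 = 268 = 2^2 · 67.
Divisors of 268: 1, 2, 4, 67, 134, 268.
Test each divisor d:
182^1 ≡ 182
182^2 ≡ 37
182^4 ≡ 24
182^67 ≡ 268
182^134 ≡ 1
Therefore the multiplicative order of 182 modulo 269 is 134.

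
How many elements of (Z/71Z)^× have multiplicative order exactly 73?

φ(71) = 71 − 1 = 70 = 2 · 5 · 7.
Since (Z/71Z)^× is cyclic of order 70, the number of elements of order d is φ(d) when d | 70 and 0 otherwise.
73 does not divide 70, so no element of (Z/71Z)^× has order 73.

0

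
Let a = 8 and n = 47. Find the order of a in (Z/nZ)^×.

The order of 8 must divide φ(47) = 47 − 1 = 46 = 2 · 23.
Divisors of 46: 1, 2, 23, 46.
Check 8^d mod 47 for each divisor in increasing order:
8^1 ≡ 8 (mod 47)
8^2 ≡ 17 (mod 47)
8^23 ≡ 1 (mod 47) ✓
So ord_47(8) = 23.

23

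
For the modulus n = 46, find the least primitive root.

φ(46) = φ(2)·φ(23) = 1·22 = 22 = 2 · 11.
g is a primitive root iff g^(22/q) ≢ 1 (mod 46) for each prime q ∈ {2, 11}.
g = 2: gcd(2, 46) = 2 > 1, not a unit — skip.
g = 3: 3^11 ≡ 1 — hits 1, so not a primitive root.
g = 4: gcd(4, 46) = 2 > 1, not a unit — skip.
g = 5: 5^11 ≡ 45; 5^2 ≡ 25 — none is 1, so 5 is a primitive root.
Hence the least primitive root of 46 is 5.

5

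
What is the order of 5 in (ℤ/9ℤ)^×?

6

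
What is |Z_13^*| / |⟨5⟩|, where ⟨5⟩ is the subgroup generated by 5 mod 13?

The order of 5 must divide φ(13) = 13 − 1 = 12 = 2^2 · 3.
Divisors of 12: 1, 2, 3, 4, 6, 12.
Check 5^d mod 13 for each divisor in increasing order:
5^1 ≡ 5 (mod 13)
5^2 ≡ 12 (mod 13)
5^3 ≡ 8 (mod 13)
5^4 ≡ 1 (mod 13) ✓
So ord_13(5) = 4, hence |⟨5⟩| = 4.
[(Z/13Z)^× : ⟨5⟩] = 12/4 = 3.

3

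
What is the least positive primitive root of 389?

2

φ(389) = 389 − 1 = 388 = 2^2 · 97.
g is a primitive root iff g^(388/q) ≢ 1 (mod 389) for each prime q ∈ {2, 97}.
g = 2: 2^194 ≡ 388; 2^4 ≡ 16 — none is 1, so 2 is a primitive root.
So 2 is the smallest generator of (Z/389Z)^×.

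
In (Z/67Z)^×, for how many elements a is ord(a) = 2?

1

φ(67) = 67 − 1 = 66 = 2 · 3 · 11.
Since (Z/67Z)^× is cyclic of order 66, the number of elements of order d is φ(d) when d | 66 and 0 otherwise.
2 | 66, and φ(2) = 2 − 1 = 1.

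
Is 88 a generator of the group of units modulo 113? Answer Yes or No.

No

φ(113) = 113 − 1 = 112 = 2^4 · 7.
Test 88^(112/q) mod 113 for each prime factor q of 112:
88^56 ≡ 1 (mod 113)  [q = 2: ≡ 1 ✗]
88^16 ≡ 109 (mod 113)  [q = 7: ≢ 1 ✓]
The check at q = 2 fails, so 88 generates a proper subgroup.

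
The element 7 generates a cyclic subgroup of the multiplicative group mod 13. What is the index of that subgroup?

1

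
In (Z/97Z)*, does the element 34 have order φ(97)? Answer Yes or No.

φ(97) = 97 − 1 = 96 = 2^5 · 3.
Test 34^(96/q) mod 97 for each prime factor q of 96:
34^48 ≡ 96 (mod 97)  [q = 2: ≢ 1 ✓]
34^32 ≡ 1 (mod 97)  [q = 3: ≡ 1 ✗]
34^32 ≡ 1 shows ord(34) | 32, strictly less than φ(97); not a primitive root.

No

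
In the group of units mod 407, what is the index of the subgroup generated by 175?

60

Since 175 ∈ (Z/407Z)^×, its order divides φ(407) = φ(11·37) = (11−1)·(37−1) = 10·36 = 360 = 2^3 · 3^2 · 5.
Divisors of 360: 1, 2, 3, 4, 5, 6, 8, 9, 10, 12, 15, 18, 20, 24, 30, 36, 40, 45, 60, 72, 90, 120, 180, 360.
Compute 175^d (mod 407) for the divisors d until we hit 1:
175^1 ≡ 175
175^2 ≡ 100
175^3 ≡ 406
175^4 ≡ 232
175^5 ≡ 307
175^6 ≡ 1
The order of 175 is 6, so the subgroup it generates has 6 elements.
[(Z/407Z)^× : ⟨175⟩] = 360/6 = 60.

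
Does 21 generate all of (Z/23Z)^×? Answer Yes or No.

Yes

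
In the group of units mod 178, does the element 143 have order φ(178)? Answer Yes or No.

Yes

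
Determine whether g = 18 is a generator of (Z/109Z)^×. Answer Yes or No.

Yes

φ(109) = 109 − 1 = 108 = 2^2 · 3^3.
An element g generates (Z/109Z)^× iff g^(108/q) ≢ 1 (mod 109) for each prime q ∈ {2, 3}.
18^54 ≡ 108 (mod 109)  [q = 2: ≢ 1 ✓]
18^36 ≡ 45 (mod 109)  [q = 3: ≢ 1 ✓]
Every test exponent gives a nontrivial residue, hence 18 generates the full group.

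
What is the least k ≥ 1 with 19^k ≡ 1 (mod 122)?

By Lagrange's theorem, ord_122(19) divides φ(122) = φ(2)·φ(61) = 1·60 = 60 = 2^2 · 3 · 5.
Divisors of 60: 1, 2, 3, 4, 5, 6, 10, 12, 15, 20, 30, 60.
Evaluate successive powers at the divisors of 60:
19^1 ≡ 19 (mod 122)
19^2 ≡ 117 (mod 122)
19^3 ≡ 27 (mod 122)
19^4 ≡ 25 (mod 122)
19^5 ≡ 109 (mod 122)
19^6 ≡ 119 (mod 122)
19^10 ≡ 47 (mod 122)
19^12 ≡ 9 (mod 122)
19^15 ≡ 121 (mod 122)
19^20 ≡ 13 (mod 122)
19^30 ≡ 1 (mod 122) ✓
The smallest such exponent is 30, so the order of 19 is 30.

30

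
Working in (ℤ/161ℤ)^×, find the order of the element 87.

The order of 87 must divide φ(161) = φ(7·23) = (7−1)·(23−1) = 6·22 = 132 = 2^2 · 3 · 11.
Divisors of 132: 1, 2, 3, 4, 6, 11, 12, 22, 33, 44, 66, 132.
Compute 87^d (mod 161) for the divisors d until we hit 1:
87^1 ≡ 87 (mod 161)
87^2 ≡ 2 (mod 161)
87^3 ≡ 13 (mod 161)
87^4 ≡ 4 (mod 161)
87^6 ≡ 8 (mod 161)
87^11 ≡ 47 (mod 161)
87^12 ≡ 64 (mod 161)
87^22 ≡ 116 (mod 161)
87^33 ≡ 139 (mod 161)
87^44 ≡ 93 (mod 161)
87^66 ≡ 1 (mod 161) ✓
Therefore the multiplicative order of 87 modulo 161 is 66.

66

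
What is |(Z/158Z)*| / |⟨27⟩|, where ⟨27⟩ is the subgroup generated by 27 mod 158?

ord(27) | φ(158) = φ(2)·φ(79) = 1·78 = 78 = 2 · 3 · 13.
Divisors of 78: 1, 2, 3, 6, 13, 26, 39, 78.
Evaluate successive powers at the divisors of 78:
27^1 ≡ 27 (mod 158)
27^2 ≡ 97 (mod 158)
27^3 ≡ 91 (mod 158)
27^6 ≡ 65 (mod 158)
27^13 ≡ 157 (mod 158)
27^26 ≡ 1 (mod 158) ✓
The order of 27 is 26, so the subgroup it generates has 26 elements.
[(Z/158Z)^× : ⟨27⟩] = 78/26 = 3.

3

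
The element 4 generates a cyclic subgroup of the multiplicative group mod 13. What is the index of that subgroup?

Since 4 ∈ (Z/13Z)^×, its order divides φ(13) = 13 − 1 = 12 = 2^2 · 3.
Divisors of 12: 1, 2, 3, 4, 6, 12.
Test each divisor d:
4^1 ≡ 4 (mod 13)
4^2 ≡ 3 (mod 13)
4^3 ≡ 12 (mod 13)
4^4 ≡ 9 (mod 13)
4^6 ≡ 1 (mod 13) ✓
The order of 4 is 6, so the subgroup it generates has 6 elements.
The index is φ(13) / ord(4) = 12 / 6 = 2.

2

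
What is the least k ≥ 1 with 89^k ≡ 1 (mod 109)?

Since 89 ∈ (Z/109Z)^×, its order divides φ(109) = 109 − 1 = 108 = 2^2 · 3^3.
Divisors of 108: 1, 2, 3, 4, 6, 9, 12, 18, 27, 36, 54, 108.
Evaluate successive powers at the divisors of 108:
89^1 ≡ 89 (mod 109)
89^2 ≡ 73 (mod 109)
89^3 ≡ 66 (mod 109)
89^4 ≡ 97 (mod 109)
89^6 ≡ 105 (mod 109)
89^9 ≡ 63 (mod 109)
89^12 ≡ 16 (mod 109)
89^18 ≡ 45 (mod 109)
89^27 ≡ 1 (mod 109) ✓
So ord_109(89) = 27.

27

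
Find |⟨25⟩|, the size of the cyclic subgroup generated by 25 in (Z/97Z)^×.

ord(25) | φ(97) = 97 − 1 = 96 = 2^5 · 3.
Divisors of 96: 1, 2, 3, 4, 6, 8, 12, 16, 24, 32, 48, 96.
Check 25^d mod 97 for each divisor in increasing order:
25^1 ≡ 25 (mod 97)
25^2 ≡ 43 (mod 97)
25^3 ≡ 8 (mod 97)
25^4 ≡ 6 (mod 97)
25^6 ≡ 64 (mod 97)
25^8 ≡ 36 (mod 97)
25^12 ≡ 22 (mod 97)
25^16 ≡ 35 (mod 97)
25^24 ≡ 96 (mod 97)
25^32 ≡ 61 (mod 97)
25^48 ≡ 1 (mod 97) ✓
Hence ord(25) = 48.

48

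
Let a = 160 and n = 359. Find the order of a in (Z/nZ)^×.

179

Since 160 ∈ (Z/359Z)^×, its order divides φ(359) = 359 − 1 = 358 = 2 · 179.
Divisors of 358: 1, 2, 179, 358.
Evaluate successive powers at the divisors of 358:
160^1 ≡ 160
160^2 ≡ 111
160^179 ≡ 1
Therefore the multiplicative order of 160 modulo 359 is 179.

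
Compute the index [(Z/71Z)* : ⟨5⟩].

14

The order of 5 must divide φ(71) = 71 − 1 = 70 = 2 · 5 · 7.
Divisors of 70: 1, 2, 5, 7, 10, 14, 35, 70.
Test each divisor d:
5^1 ≡ 5
5^2 ≡ 25
5^5 ≡ 1
So ord_71(5) = 5, hence |⟨5⟩| = 5.
The index is φ(71) / ord(5) = 70 / 5 = 14.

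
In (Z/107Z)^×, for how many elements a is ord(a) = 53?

52

φ(107) = 107 − 1 = 106 = 2 · 53.
Since (Z/107Z)^× is cyclic of order 106, the number of elements of order d is φ(d) when d | 106 and 0 otherwise.
53 | 106, and φ(53) = 53 − 1 = 52.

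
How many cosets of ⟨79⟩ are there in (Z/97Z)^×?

By Lagrange's theorem, ord_97(79) divides φ(97) = 97 − 1 = 96 = 2^5 · 3.
Divisors of 96: 1, 2, 3, 4, 6, 8, 12, 16, 24, 32, 48, 96.
Compute 79^d (mod 97) for the divisors d until we hit 1:
79^1 ≡ 79
79^2 ≡ 33
79^3 ≡ 85
79^4 ≡ 22
79^6 ≡ 47
79^8 ≡ 96
79^12 ≡ 75
79^16 ≡ 1
The order of 79 is 16, so the subgroup it generates has 16 elements.
The index is φ(97) / ord(79) = 96 / 16 = 6.

6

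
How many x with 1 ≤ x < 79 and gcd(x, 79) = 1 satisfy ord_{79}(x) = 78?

φ(79) = 79 − 1 = 78 = 2 · 3 · 13.
Since (Z/79Z)^× is cyclic of order 78, the number of elements of order d is φ(d) when d | 78 and 0 otherwise.
78 = 2 · 3 · 13 divides 78, and φ(78) = 24.

24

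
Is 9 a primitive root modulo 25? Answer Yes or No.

φ(25) = φ(5^2) = 5·(5−1) = 20 = 2^2 · 5.
9 is a primitive root mod 25 iff 9^(φ(25)/q) ≢ 1 for every prime q | φ(25), i.e. q ∈ {2, 5}.
9^10 ≡ 1 (mod 25)  [q = 2: ≡ 1 ✗]
9^4 ≡ 11 (mod 25)  [q = 5: ≢ 1 ✓]
The check at q = 2 fails, so 9 generates a proper subgroup.

No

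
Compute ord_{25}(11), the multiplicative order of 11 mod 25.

By Lagrange's theorem, ord_25(11) divides φ(25) = φ(5^2) = 5·(5−1) = 20 = 2^2 · 5.
Divisors of 20: 1, 2, 4, 5, 10, 20.
Evaluate successive powers at the divisors of 20:
11^1 ≡ 11
11^2 ≡ 21
11^4 ≡ 16
11^5 ≡ 1
Therefore the multiplicative order of 11 modulo 25 is 5.

5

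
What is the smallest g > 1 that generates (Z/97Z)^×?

5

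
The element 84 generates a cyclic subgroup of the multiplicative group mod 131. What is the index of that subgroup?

10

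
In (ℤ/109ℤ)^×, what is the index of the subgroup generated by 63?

36

The order of 63 must divide φ(109) = 109 − 1 = 108 = 2^2 · 3^3.
Divisors of 108: 1, 2, 3, 4, 6, 9, 12, 18, 27, 36, 54, 108.
Test each divisor d:
63^1 ≡ 63
63^2 ≡ 45
63^3 ≡ 1
So ord_109(63) = 3, hence |⟨63⟩| = 3.
The index is φ(109) / ord(63) = 108 / 3 = 36.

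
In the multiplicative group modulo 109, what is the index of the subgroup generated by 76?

27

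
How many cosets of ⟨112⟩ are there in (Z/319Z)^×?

4

By Lagrange's theorem, ord_319(112) divides φ(319) = φ(11·29) = (11−1)·(29−1) = 10·28 = 280 = 2^3 · 5 · 7.
Divisors of 280: 1, 2, 4, 5, 7, 8, 10, 14, 20, 28, 35, 40, 56, 70, 140, 280.
Compute 112^d (mod 319) for the divisors d until we hit 1:
112^1 ≡ 112
112^2 ≡ 103
112^4 ≡ 82
112^5 ≡ 252
112^7 ≡ 117
112^8 ≡ 25
112^10 ≡ 23
112^14 ≡ 291
112^20 ≡ 210
112^28 ≡ 146
112^35 ≡ 175
112^40 ≡ 78
112^56 ≡ 262
112^70 ≡ 1
Thus |⟨112⟩| = ord(112) = 70.
The index is φ(319) / ord(112) = 280 / 70 = 4.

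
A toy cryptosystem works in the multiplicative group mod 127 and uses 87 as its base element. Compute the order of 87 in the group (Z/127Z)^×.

21

ord(87) | φ(127) = 127 − 1 = 126 = 2 · 3^2 · 7.
Divisors of 126: 1, 2, 3, 6, 7, 9, 14, 18, 21, 42, 63, 126.
Compute 87^d (mod 127) for the divisors d until we hit 1:
87^1 ≡ 87 (mod 127)
87^2 ≡ 76 (mod 127)
87^3 ≡ 8 (mod 127)
87^6 ≡ 64 (mod 127)
87^7 ≡ 107 (mod 127)
87^9 ≡ 4 (mod 127)
87^14 ≡ 19 (mod 127)
87^18 ≡ 16 (mod 127)
87^21 ≡ 1 (mod 127) ✓
Hence ord(87) = 21.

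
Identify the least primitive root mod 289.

3

φ(289) = φ(17^2) = 17·(17−1) = 272 = 2^4 · 17.
g is a primitive root iff g^(272/q) ≢ 1 (mod 289) for each prime q ∈ {2, 17}.
g = 2: 2^136 ≡ 1 — hits 1, so not a primitive root.
g = 3: 3^136 ≡ 288; 3^16 ≡ 171 — none is 1, so 3 is a primitive root.
Hence the least primitive root of 289 is 3.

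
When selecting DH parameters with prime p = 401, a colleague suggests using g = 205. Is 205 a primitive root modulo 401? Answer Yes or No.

No

φ(401) = 401 − 1 = 400 = 2^4 · 5^2.
It suffices to check that the order of 205 is not a proper divisor of 400: compute 205^(400/q) for q ∈ {2, 5}.
205^200 ≡ 1 (mod 401)  [q = 2: ≡ 1 ✗]
205^80 ≡ 72 (mod 401)  [q = 5: ≢ 1 ✓]
205^200 ≡ 1 shows ord(205) | 200, strictly less than φ(401); not a primitive root.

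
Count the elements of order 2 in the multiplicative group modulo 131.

1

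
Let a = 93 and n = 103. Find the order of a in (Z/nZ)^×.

17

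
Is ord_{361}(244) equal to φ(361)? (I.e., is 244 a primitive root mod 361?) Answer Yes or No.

φ(361) = φ(19^2) = 19·(19−1) = 342 = 2 · 3^2 · 19.
244 is a primitive root mod 361 iff 244^(φ(361)/q) ≢ 1 for every prime q | φ(361), i.e. q ∈ {2, 3, 19}.
244^171 ≡ 1 (mod 361)  [q = 2: ≡ 1 ✗]
244^114 ≡ 292 (mod 361)  [q = 3: ≢ 1 ✓]
244^18 ≡ 305 (mod 361)  [q = 19: ≢ 1 ✓]
Since 244^171 ≡ 1, the order of 244 divides 171 < 342, so 244 is not a primitive root.

No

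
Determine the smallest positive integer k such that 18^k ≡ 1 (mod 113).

By Lagrange's theorem, ord_113(18) divides φ(113) = 113 − 1 = 112 = 2^4 · 7.
Divisors of 112: 1, 2, 4, 7, 8, 14, 16, 28, 56, 112.
Compute 18^d (mod 113) for the divisors d until we hit 1:
18^1 ≡ 18 (mod 113)
18^2 ≡ 98 (mod 113)
18^4 ≡ 112 (mod 113)
18^7 ≡ 44 (mod 113)
18^8 ≡ 1 (mod 113) ✓
Hence ord(18) = 8.

8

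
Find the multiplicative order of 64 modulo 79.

13

The order of 64 must divide φ(79) = 79 − 1 = 78 = 2 · 3 · 13.
Divisors of 78: 1, 2, 3, 6, 13, 26, 39, 78.
Test each divisor d:
64^1 ≡ 64 (mod 79)
64^2 ≡ 67 (mod 79)
64^3 ≡ 22 (mod 79)
64^6 ≡ 10 (mod 79)
64^13 ≡ 1 (mod 79) ✓
The smallest such exponent is 13, so the order of 64 is 13.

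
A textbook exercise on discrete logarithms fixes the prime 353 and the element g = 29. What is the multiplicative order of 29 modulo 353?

By Lagrange's theorem, ord_353(29) divides φ(353) = 353 − 1 = 352 = 2^5 · 11.
Divisors of 352: 1, 2, 4, 8, 11, 16, 22, 32, 44, 88, 176, 352.
Evaluate successive powers at the divisors of 352:
29^1 ≡ 29 (mod 353)
29^2 ≡ 135 (mod 353)
29^4 ≡ 222 (mod 353)
29^8 ≡ 217 (mod 353)
29^11 ≡ 237 (mod 353)
29^16 ≡ 140 (mod 353)
29^22 ≡ 42 (mod 353)
29^32 ≡ 185 (mod 353)
29^44 ≡ 352 (mod 353)
29^88 ≡ 1 (mod 353) ✓
Hence ord(29) = 88.

88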